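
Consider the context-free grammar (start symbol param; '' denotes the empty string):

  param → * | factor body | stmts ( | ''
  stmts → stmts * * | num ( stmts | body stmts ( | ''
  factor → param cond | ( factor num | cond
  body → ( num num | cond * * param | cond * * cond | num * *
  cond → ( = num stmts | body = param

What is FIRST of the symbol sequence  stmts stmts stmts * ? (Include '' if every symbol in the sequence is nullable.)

Add FIRST(stmts)\{''} = { (, *, num }; stmts is nullable, continue.
Add FIRST(stmts)\{''} = { (, *, num }; stmts is nullable, continue.
Add FIRST(stmts)\{''} = { (, *, num }; stmts is nullable, continue.
* is a terminal; add {*} and stop.

{ (, *, num }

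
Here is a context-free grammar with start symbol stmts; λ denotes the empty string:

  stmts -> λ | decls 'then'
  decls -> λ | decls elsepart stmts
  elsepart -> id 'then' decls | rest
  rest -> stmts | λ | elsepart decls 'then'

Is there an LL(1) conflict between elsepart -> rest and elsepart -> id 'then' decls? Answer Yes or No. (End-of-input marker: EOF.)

FIRST(rest) = { 'then', id, λ } and FIRST(id 'then' decls) = { id }.
Both contain id, so the two alternatives are not disjoint — LL(1) conflict.

Yes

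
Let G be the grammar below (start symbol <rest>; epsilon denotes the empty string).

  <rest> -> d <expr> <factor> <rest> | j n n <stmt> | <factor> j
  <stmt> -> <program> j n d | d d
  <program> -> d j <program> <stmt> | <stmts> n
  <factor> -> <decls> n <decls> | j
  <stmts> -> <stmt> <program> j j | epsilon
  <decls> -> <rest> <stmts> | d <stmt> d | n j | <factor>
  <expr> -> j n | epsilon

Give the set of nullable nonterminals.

{ <expr>, <stmts> }

Directly nullable (have an epsilon-production): <stmts>, <expr>.
No other nonterminal has a production whose RHS symbols are all nullable.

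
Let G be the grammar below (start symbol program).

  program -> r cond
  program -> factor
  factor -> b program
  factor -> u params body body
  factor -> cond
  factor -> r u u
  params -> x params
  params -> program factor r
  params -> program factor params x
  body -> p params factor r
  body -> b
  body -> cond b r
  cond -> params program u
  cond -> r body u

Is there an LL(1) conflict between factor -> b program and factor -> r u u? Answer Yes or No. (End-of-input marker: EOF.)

No

FIRST(b program) = { b } and FIRST(r u u) = { r }.
The FIRST sets are disjoint and neither alternative is nullable — no conflict.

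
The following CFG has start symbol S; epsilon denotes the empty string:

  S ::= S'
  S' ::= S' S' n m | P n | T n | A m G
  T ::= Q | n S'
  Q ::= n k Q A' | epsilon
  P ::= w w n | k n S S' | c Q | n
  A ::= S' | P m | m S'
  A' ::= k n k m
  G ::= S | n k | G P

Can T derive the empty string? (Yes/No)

T ::= Q and each of Q is nullable, so T ⇒* epsilon.

Yes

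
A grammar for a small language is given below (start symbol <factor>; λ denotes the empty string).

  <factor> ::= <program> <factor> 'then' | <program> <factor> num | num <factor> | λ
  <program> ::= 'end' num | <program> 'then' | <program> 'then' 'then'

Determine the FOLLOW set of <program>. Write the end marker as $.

{ 'end', 'then', num }

In <factor> ::= <program> <factor> 'then': add FIRST(<factor> 'then') = { 'end', 'then', num }.
In <factor> ::= <program> <factor> num: add FIRST(<factor> num) = { 'end', num }.
In <program> ::= <program> 'then': add FIRST('then') = { 'then' }.
In <program> ::= <program> 'then' 'then': add FIRST('then' 'then') = { 'then' }.
Union: FOLLOW(<program>) = { 'end', 'then', num }.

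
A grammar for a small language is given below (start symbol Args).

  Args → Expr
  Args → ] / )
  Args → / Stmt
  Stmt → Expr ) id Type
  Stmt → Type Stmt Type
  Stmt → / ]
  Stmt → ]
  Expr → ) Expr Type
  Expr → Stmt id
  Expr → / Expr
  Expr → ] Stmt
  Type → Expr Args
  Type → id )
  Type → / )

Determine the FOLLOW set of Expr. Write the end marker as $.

{ $, ), /, ], id }

In Args → Expr: Expr is at the end, add FOLLOW(Args) = { $, ), /, ], id }.
In Stmt → Expr ) id Type: add FIRST() id Type) = { ) }.
In Expr → ) Expr Type: add FIRST(Type) = { ), /, ], id }.
In Expr → / Expr: Expr is at the end, add FOLLOW(Expr) = { $, ), /, ], id }.
In Type → Expr Args: add FIRST(Args) = { ), /, ], id }.
Union: FOLLOW(Expr) = { $, ), /, ], id }.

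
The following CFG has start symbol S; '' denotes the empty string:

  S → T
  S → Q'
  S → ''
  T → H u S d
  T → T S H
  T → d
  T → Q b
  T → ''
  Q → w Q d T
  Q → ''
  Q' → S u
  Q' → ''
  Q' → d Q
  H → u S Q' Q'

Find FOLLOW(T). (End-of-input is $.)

{ $, b, d, u, w }

In S → T: T is at the end, add FOLLOW(S) = { $, b, d, u, w }.
In T → T S H: add FIRST(S H) = { b, d, u, w }.
In Q → w Q d T: T is at the end, add FOLLOW(Q) = { $, b, d, u, w }.
Union: FOLLOW(T) = { $, b, d, u, w }.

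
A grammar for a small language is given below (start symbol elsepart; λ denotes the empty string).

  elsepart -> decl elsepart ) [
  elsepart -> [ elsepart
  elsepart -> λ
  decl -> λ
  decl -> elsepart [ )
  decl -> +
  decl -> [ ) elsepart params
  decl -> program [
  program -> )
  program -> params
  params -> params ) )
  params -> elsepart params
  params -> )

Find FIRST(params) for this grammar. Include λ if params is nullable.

{ ), +, [ }

From params -> params ) ): add FIRST(params) = { ), +, [ }.
From params -> elsepart params: elsepart nullable, take FIRST(elsepart) ∪ FIRST(params) = { ), +, [ }.
params -> ) contributes {)}.
Union: FIRST(params) = { ), +, [ }.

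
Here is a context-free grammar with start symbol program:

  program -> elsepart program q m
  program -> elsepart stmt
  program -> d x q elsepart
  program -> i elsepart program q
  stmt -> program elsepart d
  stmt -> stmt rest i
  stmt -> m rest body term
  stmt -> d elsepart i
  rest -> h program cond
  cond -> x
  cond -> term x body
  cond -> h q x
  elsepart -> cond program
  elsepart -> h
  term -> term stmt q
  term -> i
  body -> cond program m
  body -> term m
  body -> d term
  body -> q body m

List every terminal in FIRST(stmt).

From stmt -> program elsepart d: add FIRST(program) = { d, h, i, x }.
From stmt -> stmt rest i: add FIRST(stmt) = { d, h, i, m, x }.
stmt -> m rest body term contributes {m}.
stmt -> d elsepart i contributes {d}.
Union: FIRST(stmt) = { d, h, i, m, x }.

{ d, h, i, m, x }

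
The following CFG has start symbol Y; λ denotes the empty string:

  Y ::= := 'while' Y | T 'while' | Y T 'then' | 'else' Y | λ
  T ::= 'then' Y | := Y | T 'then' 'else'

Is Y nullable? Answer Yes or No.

Yes

Y has an λ-production, so Y ⇒ λ.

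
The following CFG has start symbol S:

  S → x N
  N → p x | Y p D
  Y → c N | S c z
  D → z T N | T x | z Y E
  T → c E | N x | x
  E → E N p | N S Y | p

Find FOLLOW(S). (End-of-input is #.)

{ #, c, x }

S is the start symbol, so # ∈ FOLLOW(S).
In Y → S c z: add FIRST(c z) = { c }.
In E → N S Y: add FIRST(Y) = { c, x }.
Union: FOLLOW(S) = { #, c, x }.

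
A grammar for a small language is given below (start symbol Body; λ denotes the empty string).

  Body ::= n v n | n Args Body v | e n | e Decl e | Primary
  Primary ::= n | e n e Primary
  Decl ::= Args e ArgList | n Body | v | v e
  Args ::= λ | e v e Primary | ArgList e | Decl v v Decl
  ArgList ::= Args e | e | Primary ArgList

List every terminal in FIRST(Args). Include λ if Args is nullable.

Args ::= λ contributes λ.
Args ::= e v e Primary contributes {e}.
From Args ::= ArgList e: add FIRST(ArgList) = { e, n, v }.
From Args ::= Decl v v Decl: add FIRST(Decl) = { e, n, v }.
Union: FIRST(Args) = { e, n, v, λ }.

{ e, n, v, λ }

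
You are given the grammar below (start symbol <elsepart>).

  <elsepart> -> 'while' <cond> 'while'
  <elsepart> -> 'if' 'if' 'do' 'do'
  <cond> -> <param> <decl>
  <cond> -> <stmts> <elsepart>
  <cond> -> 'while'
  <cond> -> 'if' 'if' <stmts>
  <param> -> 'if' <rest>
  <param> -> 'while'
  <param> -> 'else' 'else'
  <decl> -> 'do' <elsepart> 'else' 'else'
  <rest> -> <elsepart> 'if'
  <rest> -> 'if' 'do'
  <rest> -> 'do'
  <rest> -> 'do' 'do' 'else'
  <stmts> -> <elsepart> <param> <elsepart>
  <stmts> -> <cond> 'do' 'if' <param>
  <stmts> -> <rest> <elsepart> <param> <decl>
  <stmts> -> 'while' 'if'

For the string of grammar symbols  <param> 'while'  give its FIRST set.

{ 'else', 'if', 'while' }

Add FIRST(<param>) = { 'else', 'if', 'while' }; <param> is not nullable, stop.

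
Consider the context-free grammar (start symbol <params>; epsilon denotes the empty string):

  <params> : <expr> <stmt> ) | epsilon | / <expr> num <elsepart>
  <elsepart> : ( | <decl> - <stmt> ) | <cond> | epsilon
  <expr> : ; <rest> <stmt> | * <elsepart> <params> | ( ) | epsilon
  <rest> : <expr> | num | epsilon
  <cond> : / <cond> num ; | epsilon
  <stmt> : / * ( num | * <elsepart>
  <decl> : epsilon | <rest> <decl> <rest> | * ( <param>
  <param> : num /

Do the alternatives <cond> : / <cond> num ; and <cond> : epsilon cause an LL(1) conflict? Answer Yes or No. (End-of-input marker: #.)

Yes

FIRST(/ <cond> num ;) = { / } and FIRST(epsilon) = { epsilon }.
The second alternative is nullable and FOLLOW(<cond>) = { #, (, ), *, -, /, ;, num } shares / with FIRST of the first — conflict.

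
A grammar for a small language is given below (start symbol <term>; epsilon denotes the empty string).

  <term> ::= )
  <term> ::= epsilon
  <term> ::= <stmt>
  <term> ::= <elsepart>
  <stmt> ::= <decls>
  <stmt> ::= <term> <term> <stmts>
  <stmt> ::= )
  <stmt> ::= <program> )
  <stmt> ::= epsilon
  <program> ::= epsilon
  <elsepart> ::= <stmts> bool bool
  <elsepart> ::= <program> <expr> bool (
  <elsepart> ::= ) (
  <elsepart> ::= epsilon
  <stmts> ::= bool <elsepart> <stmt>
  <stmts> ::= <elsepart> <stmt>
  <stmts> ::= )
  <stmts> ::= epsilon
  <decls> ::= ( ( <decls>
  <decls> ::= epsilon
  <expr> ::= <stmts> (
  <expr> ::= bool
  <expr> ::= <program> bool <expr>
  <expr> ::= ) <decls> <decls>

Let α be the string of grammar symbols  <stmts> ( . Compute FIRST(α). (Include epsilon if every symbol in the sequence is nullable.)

Add FIRST(<stmts>)\{epsilon} = { (, ), bool }; <stmts> is nullable, continue.
( is a terminal; add {(} and stop.

{ (, ), bool }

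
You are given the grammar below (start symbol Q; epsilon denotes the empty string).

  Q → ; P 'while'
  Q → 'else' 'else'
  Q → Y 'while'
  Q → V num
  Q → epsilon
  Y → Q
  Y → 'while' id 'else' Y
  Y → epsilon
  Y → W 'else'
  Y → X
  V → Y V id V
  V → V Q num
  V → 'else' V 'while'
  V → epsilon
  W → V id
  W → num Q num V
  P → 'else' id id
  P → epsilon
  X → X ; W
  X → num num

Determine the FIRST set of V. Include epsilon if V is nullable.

From V → Y V id V: Y, V nullable, take FIRST(Y) ∪ FIRST(V) ∪ {id} = { 'else', 'while', ;, id, num }.
From V → V Q num: V, Q nullable, take FIRST(V) ∪ FIRST(Q) ∪ {num} = { 'else', 'while', ;, id, num }.
V → 'else' V 'while' contributes {'else'}.
V → epsilon contributes epsilon.
Union: FIRST(V) = { 'else', 'while', ;, id, num, epsilon }.

{ 'else', 'while', ;, id, num, epsilon }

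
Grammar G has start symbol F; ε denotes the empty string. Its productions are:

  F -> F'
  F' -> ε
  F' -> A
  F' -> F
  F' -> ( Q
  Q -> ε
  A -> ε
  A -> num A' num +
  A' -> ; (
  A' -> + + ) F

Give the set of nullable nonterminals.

Directly nullable (have an ε-production): F', Q, A.
F -> F' with every symbol nullable, so F is nullable.
No other nonterminal has a production whose RHS symbols are all nullable.

{ A, F, F', Q }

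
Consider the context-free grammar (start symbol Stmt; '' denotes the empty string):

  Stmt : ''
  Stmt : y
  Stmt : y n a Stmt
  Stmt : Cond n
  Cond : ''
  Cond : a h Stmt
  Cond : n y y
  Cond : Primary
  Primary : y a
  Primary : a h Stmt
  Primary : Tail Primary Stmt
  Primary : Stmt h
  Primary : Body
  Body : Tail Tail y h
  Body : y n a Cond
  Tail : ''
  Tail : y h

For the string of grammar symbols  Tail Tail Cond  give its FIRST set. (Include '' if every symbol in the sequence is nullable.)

{ a, h, n, y, '' }

Add FIRST(Tail)\{''} = { y }; Tail is nullable, continue.
Add FIRST(Tail)\{''} = { y }; Tail is nullable, continue.
Add FIRST(Cond)\{''} = { a, h, n, y }; Cond is nullable, continue.
Every symbol is nullable, so include ''.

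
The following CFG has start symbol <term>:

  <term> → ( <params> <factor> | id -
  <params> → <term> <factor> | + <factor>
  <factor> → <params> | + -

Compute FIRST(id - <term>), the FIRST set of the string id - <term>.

{ id }

id is a terminal; add {id} and stop.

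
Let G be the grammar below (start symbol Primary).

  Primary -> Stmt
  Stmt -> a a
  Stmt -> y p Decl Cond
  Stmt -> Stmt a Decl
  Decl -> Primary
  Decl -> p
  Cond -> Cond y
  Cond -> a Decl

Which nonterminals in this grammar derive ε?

{ } (none)

No nonterminal has an empty production or an RHS whose symbols are all nullable.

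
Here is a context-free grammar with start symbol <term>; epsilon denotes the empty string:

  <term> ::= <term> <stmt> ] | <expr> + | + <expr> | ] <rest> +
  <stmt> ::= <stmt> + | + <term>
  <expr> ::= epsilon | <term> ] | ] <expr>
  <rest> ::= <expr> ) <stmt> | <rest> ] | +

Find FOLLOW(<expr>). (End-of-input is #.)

{ #, ), +, ] }

In <term> ::= <expr> +: add FIRST(+) = { + }.
In <term> ::= + <expr>: <expr> is at the end, add FOLLOW(<term>) = { #, +, ] }.
In <expr> ::= ] <expr>: <expr> is at the end, add FOLLOW(<expr>) = { #, ), +, ] }.
In <rest> ::= <expr> ) <stmt>: add FIRST() <stmt>) = { ) }.
Union: FOLLOW(<expr>) = { #, ), +, ] }.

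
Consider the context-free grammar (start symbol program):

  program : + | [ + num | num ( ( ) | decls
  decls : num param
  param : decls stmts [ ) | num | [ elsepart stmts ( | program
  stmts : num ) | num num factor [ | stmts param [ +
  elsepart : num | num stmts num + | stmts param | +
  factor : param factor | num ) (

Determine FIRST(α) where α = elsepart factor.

{ +, num }

Add FIRST(elsepart) = { +, num }; elsepart is not nullable, stop.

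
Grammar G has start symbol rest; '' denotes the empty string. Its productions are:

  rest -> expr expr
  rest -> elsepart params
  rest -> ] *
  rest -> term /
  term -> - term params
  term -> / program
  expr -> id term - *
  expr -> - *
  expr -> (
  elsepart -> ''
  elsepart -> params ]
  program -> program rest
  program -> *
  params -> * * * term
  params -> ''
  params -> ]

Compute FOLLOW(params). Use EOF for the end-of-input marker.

In rest -> elsepart params: params is at the end, add FOLLOW(rest) = { EOF, (, *, -, /, ], id }.
In term -> - term params: params is at the end, add FOLLOW(term) = { EOF, (, *, -, /, ], id }.
In elsepart -> params ]: add FIRST(]) = { ] }.
Union: FOLLOW(params) = { EOF, (, *, -, /, ], id }.

{ EOF, (, *, -, /, ], id }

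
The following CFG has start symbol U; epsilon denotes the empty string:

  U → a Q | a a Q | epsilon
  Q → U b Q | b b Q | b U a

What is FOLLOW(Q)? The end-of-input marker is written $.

{ $, a, b }

In U → a Q: Q is at the end, add FOLLOW(U) = { $, a, b }.
In U → a a Q: Q is at the end, add FOLLOW(U) = { $, a, b }.
In Q → U b Q: Q is at the end, add FOLLOW(Q) = { $, a, b }.
In Q → b b Q: Q is at the end, add FOLLOW(Q) = { $, a, b }.
Union: FOLLOW(Q) = { $, a, b }.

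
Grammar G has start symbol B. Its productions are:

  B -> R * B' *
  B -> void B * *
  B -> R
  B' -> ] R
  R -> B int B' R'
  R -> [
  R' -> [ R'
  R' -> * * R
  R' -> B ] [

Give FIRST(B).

{ [, void }

From B -> R * B' *: add FIRST(R) = { [, void }.
B -> void B * * contributes {void}.
From B -> R: add FIRST(R) = { [, void }.
Union: FIRST(B) = { [, void }.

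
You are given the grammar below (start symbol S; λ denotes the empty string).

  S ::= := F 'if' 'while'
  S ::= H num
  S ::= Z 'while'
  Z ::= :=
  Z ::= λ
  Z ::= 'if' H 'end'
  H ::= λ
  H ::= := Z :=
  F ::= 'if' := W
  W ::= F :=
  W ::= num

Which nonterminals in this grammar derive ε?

Directly nullable (have an λ-production): Z, H.
No other nonterminal has a production whose RHS symbols are all nullable.

{ H, Z }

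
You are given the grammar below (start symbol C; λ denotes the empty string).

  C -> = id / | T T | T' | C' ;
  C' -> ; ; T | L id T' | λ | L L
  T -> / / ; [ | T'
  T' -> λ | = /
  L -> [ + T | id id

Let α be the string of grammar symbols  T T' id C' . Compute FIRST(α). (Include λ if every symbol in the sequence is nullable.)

Add FIRST(T)\{λ} = { /, = }; T is nullable, continue.
Add FIRST(T')\{λ} = { = }; T' is nullable, continue.
id is a terminal; add {id} and stop.

{ /, =, id }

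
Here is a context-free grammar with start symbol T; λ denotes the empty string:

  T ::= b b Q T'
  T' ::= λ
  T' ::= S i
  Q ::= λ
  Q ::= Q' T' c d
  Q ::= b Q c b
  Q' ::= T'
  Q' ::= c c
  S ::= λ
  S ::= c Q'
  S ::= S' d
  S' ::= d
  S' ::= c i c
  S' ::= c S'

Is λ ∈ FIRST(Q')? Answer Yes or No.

Yes

Q' ::= T' and each of T' is nullable, so Q' ⇒* λ.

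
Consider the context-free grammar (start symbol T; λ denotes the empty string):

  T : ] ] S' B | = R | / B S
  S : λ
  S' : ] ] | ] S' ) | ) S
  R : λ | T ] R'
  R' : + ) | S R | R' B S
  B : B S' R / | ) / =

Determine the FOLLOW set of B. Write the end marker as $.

{ $, ), /, ] }

In T : ] ] S' B: B is at the end, add FOLLOW(T) = { $, ] }.
In T : / B S: add FIRST(S)\{λ} = {  }.
  Since S is nullable, also add FOLLOW(T) = { $, ] }.
In R' : R' B S: add FIRST(S)\{λ} = {  }.
  Since S is nullable, also add FOLLOW(R') = { $, ), /, ] }.
In B : B S' R /: add FIRST(S' R /) = { ), ] }.
Union: FOLLOW(B) = { $, ), /, ] }.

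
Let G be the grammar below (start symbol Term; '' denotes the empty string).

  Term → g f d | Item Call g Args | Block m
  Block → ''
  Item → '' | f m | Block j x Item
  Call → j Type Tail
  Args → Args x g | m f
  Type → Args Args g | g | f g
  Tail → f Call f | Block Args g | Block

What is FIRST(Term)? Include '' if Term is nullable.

Term → g f d contributes {g}.
From Term → Item Call g Args: Item nullable, take FIRST(Item) ∪ FIRST(Call) = { f, j }.
From Term → Block m: Block nullable, take FIRST(Block) ∪ {m} = { m }.
Union: FIRST(Term) = { f, g, j, m }.

{ f, g, j, m }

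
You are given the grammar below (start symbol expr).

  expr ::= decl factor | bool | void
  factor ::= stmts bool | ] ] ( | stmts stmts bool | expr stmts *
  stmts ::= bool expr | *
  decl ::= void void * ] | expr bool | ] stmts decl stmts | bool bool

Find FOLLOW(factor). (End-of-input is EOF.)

In expr ::= decl factor: factor is at the end, add FOLLOW(expr) = { EOF, *, ], bool, void }.
Union: FOLLOW(factor) = { EOF, *, ], bool, void }.

{ EOF, *, ], bool, void }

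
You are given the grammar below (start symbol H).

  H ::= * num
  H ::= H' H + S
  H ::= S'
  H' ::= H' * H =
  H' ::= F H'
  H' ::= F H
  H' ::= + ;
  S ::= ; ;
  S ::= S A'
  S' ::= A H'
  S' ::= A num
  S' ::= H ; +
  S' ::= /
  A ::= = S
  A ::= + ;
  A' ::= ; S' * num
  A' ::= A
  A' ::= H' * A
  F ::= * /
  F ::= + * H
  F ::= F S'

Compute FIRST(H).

{ *, +, /, = }

H ::= * num contributes {*}.
From H ::= H' H + S: add FIRST(H') = { *, + }.
From H ::= S': add FIRST(S') = { *, +, /, = }.
Union: FIRST(H) = { *, +, /, = }.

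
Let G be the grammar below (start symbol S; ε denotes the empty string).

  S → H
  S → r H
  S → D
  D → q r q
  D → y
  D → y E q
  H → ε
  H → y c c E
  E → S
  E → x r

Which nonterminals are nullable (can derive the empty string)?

Directly nullable (have an ε-production): H.
E → S with every symbol nullable, so E is nullable.
S → H with every symbol nullable, so S is nullable.
No other nonterminal has a production whose RHS symbols are all nullable.

{ E, H, S }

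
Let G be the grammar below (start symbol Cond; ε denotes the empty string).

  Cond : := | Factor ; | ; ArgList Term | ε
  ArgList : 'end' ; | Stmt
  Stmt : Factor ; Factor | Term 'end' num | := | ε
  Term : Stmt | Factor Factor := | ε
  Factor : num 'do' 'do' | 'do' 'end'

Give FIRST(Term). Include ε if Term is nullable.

{ 'do', 'end', :=, num, ε }

From Term : Stmt: add FIRST(Stmt) = { 'do', 'end', :=, num, ε } (including ε since Stmt is nullable).
From Term : Factor Factor :=: add FIRST(Factor) = { 'do', num }.
Term : ε contributes ε.
Union: FIRST(Term) = { 'do', 'end', :=, num, ε }.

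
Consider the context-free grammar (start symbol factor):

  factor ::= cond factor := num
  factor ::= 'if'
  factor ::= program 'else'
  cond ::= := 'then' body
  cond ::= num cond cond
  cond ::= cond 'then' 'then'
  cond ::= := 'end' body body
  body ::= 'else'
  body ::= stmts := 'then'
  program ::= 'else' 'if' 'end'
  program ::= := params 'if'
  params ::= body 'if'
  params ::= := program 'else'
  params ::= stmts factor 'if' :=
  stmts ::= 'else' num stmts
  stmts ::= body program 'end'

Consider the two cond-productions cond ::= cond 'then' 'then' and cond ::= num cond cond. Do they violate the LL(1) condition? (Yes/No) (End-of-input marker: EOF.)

FIRST(cond 'then' 'then') = { :=, num } and FIRST(num cond cond) = { num }.
Both contain num, so the two alternatives are not disjoint — LL(1) conflict.

Yes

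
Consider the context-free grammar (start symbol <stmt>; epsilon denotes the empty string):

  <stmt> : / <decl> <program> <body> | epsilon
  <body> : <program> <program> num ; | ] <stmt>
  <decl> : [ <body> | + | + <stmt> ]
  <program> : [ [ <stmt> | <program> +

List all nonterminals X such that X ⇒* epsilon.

{ <stmt> }

Directly nullable (have an epsilon-production): <stmt>.
No other nonterminal has a production whose RHS symbols are all nullable.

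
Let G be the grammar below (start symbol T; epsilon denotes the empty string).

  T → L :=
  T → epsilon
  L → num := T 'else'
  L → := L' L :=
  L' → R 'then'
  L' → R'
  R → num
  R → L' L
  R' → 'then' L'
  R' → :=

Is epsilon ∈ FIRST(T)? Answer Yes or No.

T has an epsilon-production, so T ⇒ epsilon.

Yes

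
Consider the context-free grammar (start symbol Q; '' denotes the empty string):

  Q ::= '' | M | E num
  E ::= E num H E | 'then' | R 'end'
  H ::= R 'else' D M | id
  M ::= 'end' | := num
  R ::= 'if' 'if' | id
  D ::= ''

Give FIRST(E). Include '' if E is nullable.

{ 'if', 'then', id }

From E ::= E num H E: add FIRST(E) = { 'if', 'then', id }.
E ::= 'then' contributes {'then'}.
From E ::= R 'end': add FIRST(R) = { 'if', id }.
Union: FIRST(E) = { 'if', 'then', id }.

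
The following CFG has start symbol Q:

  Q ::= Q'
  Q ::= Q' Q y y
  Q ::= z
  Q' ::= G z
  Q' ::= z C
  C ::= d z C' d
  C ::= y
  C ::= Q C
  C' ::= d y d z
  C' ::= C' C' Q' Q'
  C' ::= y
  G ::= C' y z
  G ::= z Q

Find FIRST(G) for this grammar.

{ d, y, z }

From G ::= C' y z: add FIRST(C') = { d, y }.
G ::= z Q contributes {z}.
Union: FIRST(G) = { d, y, z }.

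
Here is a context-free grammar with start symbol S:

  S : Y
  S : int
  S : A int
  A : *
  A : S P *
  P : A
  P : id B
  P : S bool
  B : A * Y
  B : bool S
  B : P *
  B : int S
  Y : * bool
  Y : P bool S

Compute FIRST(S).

{ *, id, int }

From S : Y: add FIRST(Y) = { *, id, int }.
S : int contributes {int}.
From S : A int: add FIRST(A) = { *, id, int }.
Union: FIRST(S) = { *, id, int }.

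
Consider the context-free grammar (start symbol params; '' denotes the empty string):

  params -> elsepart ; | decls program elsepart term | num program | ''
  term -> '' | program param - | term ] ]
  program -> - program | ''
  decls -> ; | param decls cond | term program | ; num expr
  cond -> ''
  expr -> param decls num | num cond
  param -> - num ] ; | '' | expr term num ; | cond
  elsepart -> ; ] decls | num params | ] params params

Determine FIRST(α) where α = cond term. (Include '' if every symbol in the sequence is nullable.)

Add FIRST(cond)\{''} = {  }; cond is nullable, continue.
Add FIRST(term)\{''} = { -, ;, ], num }; term is nullable, continue.
Every symbol is nullable, so include ''.

{ -, ;, ], num, '' }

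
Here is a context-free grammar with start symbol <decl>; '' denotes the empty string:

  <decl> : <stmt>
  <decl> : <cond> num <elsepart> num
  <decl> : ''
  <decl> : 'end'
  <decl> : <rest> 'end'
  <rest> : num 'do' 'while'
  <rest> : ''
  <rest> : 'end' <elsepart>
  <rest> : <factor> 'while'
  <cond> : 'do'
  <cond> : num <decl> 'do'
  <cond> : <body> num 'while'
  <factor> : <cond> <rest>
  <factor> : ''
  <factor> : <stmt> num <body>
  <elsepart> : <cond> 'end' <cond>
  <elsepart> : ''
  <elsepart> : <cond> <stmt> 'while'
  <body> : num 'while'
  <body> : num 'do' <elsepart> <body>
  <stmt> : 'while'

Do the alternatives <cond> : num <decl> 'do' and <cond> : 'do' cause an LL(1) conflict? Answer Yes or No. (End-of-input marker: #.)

No

FIRST(num <decl> 'do') = { num } and FIRST('do') = { 'do' }.
The FIRST sets are disjoint and neither alternative is nullable — no conflict.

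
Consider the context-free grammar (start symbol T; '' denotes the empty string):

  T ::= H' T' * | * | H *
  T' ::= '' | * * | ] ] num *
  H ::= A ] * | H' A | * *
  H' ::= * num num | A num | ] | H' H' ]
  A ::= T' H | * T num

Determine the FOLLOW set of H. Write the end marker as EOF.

{ *, ], num }

In T ::= H *: add FIRST(*) = { * }.
In A ::= T' H: H is at the end, add FOLLOW(A) = { *, ], num }.
Union: FOLLOW(H) = { *, ], num }.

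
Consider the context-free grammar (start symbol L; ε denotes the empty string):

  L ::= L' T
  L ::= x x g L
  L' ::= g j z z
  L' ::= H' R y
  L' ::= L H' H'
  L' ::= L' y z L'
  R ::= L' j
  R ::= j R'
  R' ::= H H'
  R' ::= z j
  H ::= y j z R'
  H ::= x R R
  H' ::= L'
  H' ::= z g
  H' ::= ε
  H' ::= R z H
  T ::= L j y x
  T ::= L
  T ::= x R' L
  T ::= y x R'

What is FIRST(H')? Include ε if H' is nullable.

From H' ::= L': add FIRST(L') = { g, j, x, z }.
H' ::= z g contributes {z}.
H' ::= ε contributes ε.
From H' ::= R z H: add FIRST(R) = { g, j, x, z }.
Union: FIRST(H') = { g, j, x, z, ε }.

{ g, j, x, z, ε }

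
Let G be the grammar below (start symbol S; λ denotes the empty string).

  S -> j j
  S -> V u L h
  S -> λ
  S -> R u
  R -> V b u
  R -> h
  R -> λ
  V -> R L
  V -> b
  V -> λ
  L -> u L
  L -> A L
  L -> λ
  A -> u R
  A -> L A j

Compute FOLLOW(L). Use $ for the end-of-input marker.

In S -> V u L h: add FIRST(h) = { h }.
In V -> R L: L is at the end, add FOLLOW(V) = { b, u }.
In L -> u L: L is at the end, add FOLLOW(L) = { b, h, u }.
In L -> A L: L is at the end, add FOLLOW(L) = { b, h, u }.
In A -> L A j: add FIRST(A j) = { u }.
Union: FOLLOW(L) = { b, h, u }.

{ b, h, u }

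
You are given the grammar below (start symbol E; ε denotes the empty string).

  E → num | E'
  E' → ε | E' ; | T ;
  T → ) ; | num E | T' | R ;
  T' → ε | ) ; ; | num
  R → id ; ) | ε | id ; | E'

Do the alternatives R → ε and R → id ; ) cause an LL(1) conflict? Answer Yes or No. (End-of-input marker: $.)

No

FIRST(ε) = { ε } and FIRST(id ; )) = { id }.
The first is nullable but FOLLOW(R) = { ; } is disjoint from FIRST of the second.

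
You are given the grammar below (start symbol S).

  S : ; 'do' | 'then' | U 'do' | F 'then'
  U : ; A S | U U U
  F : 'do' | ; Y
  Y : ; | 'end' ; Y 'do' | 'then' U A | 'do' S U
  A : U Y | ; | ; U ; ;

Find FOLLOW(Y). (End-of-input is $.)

In F : ; Y: Y is at the end, add FOLLOW(F) = { 'then' }.
In Y : 'end' ; Y 'do': add FIRST('do') = { 'do' }.
In A : U Y: Y is at the end, add FOLLOW(A) = { 'do', 'then', ; }.
Union: FOLLOW(Y) = { 'do', 'then', ; }.

{ 'do', 'then', ; }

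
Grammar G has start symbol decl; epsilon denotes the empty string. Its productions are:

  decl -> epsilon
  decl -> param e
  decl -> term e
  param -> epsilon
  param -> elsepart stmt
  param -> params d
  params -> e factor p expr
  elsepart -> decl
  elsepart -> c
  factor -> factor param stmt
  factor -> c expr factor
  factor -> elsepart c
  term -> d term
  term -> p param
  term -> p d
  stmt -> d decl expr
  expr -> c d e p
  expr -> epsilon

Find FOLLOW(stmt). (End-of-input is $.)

{ c, d, e, p }

In param -> elsepart stmt: stmt is at the end, add FOLLOW(param) = { d, e }.
In factor -> factor param stmt: stmt is at the end, add FOLLOW(factor) = { c, d, e, p }.
Union: FOLLOW(stmt) = { c, d, e, p }.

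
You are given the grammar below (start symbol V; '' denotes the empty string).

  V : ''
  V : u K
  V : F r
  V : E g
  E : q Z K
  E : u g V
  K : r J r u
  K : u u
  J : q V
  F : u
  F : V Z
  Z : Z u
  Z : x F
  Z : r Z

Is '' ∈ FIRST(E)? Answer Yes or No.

Nullable nonterminals: V.
No production of E has an RHS whose symbols are all nullable, so E is not nullable.

No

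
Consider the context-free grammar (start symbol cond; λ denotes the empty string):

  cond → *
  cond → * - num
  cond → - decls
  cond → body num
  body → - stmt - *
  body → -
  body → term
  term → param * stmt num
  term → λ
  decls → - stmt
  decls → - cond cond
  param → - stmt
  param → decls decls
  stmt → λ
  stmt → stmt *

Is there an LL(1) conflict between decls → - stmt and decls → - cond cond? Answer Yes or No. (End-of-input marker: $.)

Yes

FIRST(- stmt) = { - } and FIRST(- cond cond) = { - }.
Both contain -, so the two alternatives are not disjoint — LL(1) conflict.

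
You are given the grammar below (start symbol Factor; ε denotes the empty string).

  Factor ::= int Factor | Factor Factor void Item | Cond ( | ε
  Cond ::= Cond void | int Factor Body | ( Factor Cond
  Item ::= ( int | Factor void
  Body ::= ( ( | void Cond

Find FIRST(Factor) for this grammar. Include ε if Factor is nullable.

{ (, int, void, ε }

Factor ::= int Factor contributes {int}.
From Factor ::= Factor Factor void Item: Factor, Factor nullable, take FIRST(Factor) ∪ FIRST(Factor) ∪ {void} = { (, int, void }.
From Factor ::= Cond (: add FIRST(Cond) = { (, int }.
Factor ::= ε contributes ε.
Union: FIRST(Factor) = { (, int, void, ε }.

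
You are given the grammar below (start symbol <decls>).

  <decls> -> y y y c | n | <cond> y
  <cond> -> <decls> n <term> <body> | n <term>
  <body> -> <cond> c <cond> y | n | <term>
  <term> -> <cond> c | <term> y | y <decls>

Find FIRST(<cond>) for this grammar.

{ n, y }

From <cond> -> <decls> n <term> <body>: add FIRST(<decls>) = { n, y }.
<cond> -> n <term> contributes {n}.
Union: FIRST(<cond>) = { n, y }.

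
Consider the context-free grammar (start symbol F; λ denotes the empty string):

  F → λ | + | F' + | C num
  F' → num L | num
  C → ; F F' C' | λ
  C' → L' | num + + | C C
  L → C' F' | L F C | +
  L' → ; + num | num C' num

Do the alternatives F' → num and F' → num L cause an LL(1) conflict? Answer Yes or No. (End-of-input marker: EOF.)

FIRST(num) = { num } and FIRST(num L) = { num }.
Both contain num, so the two alternatives are not disjoint — LL(1) conflict.

Yes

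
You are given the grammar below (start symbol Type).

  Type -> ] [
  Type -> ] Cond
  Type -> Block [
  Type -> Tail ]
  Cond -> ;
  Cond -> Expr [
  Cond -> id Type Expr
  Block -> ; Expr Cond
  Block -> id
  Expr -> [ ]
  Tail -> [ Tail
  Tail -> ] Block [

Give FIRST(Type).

{ ;, [, ], id }

Type -> ] [ contributes {]}.
Type -> ] Cond contributes {]}.
From Type -> Block [: add FIRST(Block) = { ;, id }.
From Type -> Tail ]: add FIRST(Tail) = { [, ] }.
Union: FIRST(Type) = { ;, [, ], id }.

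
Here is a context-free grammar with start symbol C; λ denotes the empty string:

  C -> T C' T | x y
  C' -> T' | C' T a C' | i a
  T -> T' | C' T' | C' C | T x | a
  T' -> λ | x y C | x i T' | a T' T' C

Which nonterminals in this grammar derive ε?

Directly nullable (have an λ-production): T'.
C -> T C' T with every symbol nullable, so C is nullable.
C' -> T' with every symbol nullable, so C' is nullable.
T -> T' with every symbol nullable, so T is nullable.

{ C, C', T, T' }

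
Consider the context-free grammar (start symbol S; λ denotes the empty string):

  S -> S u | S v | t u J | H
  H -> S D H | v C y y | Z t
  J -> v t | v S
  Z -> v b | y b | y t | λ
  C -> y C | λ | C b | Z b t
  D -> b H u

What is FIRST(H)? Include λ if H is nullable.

{ t, v, y }

From H -> S D H: add FIRST(S) = { t, v, y }.
H -> v C y y contributes {v}.
From H -> Z t: Z nullable, take FIRST(Z) ∪ {t} = { t, v, y }.
Union: FIRST(H) = { t, v, y }.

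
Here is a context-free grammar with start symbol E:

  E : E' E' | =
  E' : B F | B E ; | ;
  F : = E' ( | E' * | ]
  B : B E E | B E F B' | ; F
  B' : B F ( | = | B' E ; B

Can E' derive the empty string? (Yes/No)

No nonterminal in this grammar is nullable.
No production of E' has an RHS whose symbols are all nullable, so E' is not nullable.

No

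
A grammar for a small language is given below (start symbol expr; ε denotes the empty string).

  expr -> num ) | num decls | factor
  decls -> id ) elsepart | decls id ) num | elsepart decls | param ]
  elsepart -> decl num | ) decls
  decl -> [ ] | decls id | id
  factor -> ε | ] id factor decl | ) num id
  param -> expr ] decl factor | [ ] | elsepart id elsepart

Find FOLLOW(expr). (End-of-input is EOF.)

{ EOF, ] }

expr is the start symbol, so EOF ∈ FOLLOW(expr).
In param -> expr ] decl factor: add FIRST(] decl factor) = { ] }.
Union: FOLLOW(expr) = { EOF, ] }.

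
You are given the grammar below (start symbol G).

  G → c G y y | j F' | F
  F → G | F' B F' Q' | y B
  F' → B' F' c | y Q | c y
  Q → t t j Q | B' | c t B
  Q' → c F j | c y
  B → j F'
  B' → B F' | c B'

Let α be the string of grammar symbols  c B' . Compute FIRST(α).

c is a terminal; add {c} and stop.

{ c }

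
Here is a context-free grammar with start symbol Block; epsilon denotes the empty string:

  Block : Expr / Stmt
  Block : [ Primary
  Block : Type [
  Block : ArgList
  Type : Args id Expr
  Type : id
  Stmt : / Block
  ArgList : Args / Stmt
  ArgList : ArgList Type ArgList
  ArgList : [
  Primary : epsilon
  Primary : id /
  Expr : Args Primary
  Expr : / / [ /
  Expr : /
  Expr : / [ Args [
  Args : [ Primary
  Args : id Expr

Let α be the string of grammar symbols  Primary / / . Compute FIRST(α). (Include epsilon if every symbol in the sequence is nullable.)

Add FIRST(Primary)\{epsilon} = { id }; Primary is nullable, continue.
/ is a terminal; add {/} and stop.

{ /, id }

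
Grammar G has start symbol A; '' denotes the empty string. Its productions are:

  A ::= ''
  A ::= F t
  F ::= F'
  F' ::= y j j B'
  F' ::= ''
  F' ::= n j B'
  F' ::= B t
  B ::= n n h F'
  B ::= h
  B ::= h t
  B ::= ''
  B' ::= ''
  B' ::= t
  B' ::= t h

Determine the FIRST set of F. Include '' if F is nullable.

{ h, n, t, y, '' }

From F ::= F': add FIRST(F') = { h, n, t, y, '' } (including '' since F' is nullable).
Union: FIRST(F) = { h, n, t, y, '' }.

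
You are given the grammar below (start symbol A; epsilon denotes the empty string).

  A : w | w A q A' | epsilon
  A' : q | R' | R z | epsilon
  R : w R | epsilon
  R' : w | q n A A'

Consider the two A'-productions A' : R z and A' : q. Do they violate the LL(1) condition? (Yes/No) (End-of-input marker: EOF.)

FIRST(R z) = { w, z } and FIRST(q) = { q }.
The FIRST sets are disjoint and neither alternative is nullable — no conflict.

No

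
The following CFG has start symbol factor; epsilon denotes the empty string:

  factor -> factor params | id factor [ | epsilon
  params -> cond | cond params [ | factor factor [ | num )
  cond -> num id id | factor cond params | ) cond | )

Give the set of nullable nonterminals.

Directly nullable (have an epsilon-production): factor.
No other nonterminal has a production whose RHS symbols are all nullable.

{ factor }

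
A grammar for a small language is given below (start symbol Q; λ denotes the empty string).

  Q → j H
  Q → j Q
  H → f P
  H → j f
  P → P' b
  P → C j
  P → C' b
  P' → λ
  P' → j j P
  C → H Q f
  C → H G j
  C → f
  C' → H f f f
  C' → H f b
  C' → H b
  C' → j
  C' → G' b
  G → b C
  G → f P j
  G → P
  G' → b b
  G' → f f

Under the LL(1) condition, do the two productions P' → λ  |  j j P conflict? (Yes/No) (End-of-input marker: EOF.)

FIRST(λ) = { λ } and FIRST(j j P) = { j }.
The first is nullable but FOLLOW(P') = { b } is disjoint from FIRST of the second.

No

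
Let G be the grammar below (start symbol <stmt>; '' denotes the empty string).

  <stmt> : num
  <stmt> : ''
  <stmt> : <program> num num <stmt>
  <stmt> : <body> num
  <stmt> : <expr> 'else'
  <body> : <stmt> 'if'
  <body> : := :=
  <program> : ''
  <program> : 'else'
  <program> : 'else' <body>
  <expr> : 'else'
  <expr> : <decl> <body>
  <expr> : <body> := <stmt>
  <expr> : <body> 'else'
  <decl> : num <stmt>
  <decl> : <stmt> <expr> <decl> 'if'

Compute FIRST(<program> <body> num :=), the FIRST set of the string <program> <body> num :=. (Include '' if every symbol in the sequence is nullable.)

Add FIRST(<program>)\{''} = { 'else' }; <program> is nullable, continue.
Add FIRST(<body>) = { 'else', 'if', :=, num }; <body> is not nullable, stop.

{ 'else', 'if', :=, num }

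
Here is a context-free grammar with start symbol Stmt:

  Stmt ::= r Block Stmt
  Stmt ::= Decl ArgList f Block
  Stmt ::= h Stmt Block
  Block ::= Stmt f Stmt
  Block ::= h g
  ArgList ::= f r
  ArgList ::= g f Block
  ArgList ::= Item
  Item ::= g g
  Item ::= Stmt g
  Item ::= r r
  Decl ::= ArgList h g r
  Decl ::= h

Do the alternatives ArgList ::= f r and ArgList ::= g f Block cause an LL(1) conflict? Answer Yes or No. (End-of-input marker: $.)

FIRST(f r) = { f } and FIRST(g f Block) = { g }.
The FIRST sets are disjoint and neither alternative is nullable — no conflict.

No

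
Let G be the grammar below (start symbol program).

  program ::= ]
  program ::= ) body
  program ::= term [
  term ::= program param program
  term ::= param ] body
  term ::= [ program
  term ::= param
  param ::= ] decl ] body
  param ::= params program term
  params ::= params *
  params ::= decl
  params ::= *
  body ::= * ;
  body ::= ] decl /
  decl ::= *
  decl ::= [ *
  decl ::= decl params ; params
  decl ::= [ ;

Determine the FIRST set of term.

From term ::= program param program: add FIRST(program) = { ), *, [, ] }.
From term ::= param ] body: add FIRST(param) = { *, [, ] }.
term ::= [ program contributes {[}.
From term ::= param: add FIRST(param) = { *, [, ] }.
Union: FIRST(term) = { ), *, [, ] }.

{ ), *, [, ] }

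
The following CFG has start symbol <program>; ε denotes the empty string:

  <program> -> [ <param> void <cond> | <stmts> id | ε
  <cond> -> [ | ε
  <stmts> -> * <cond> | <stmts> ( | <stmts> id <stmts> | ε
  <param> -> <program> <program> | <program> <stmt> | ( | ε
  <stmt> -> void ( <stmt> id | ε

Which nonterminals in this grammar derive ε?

{ <cond>, <param>, <program>, <stmt>, <stmts> }

Directly nullable (have an ε-production): <program>, <cond>, <stmts>, <param>, <stmt>.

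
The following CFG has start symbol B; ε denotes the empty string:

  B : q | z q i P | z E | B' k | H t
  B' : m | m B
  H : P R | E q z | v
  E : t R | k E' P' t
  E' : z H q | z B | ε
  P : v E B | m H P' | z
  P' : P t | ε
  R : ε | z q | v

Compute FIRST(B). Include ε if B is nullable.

B : q contributes {q}.
B : z q i P contributes {z}.
B : z E contributes {z}.
From B : B' k: add FIRST(B') = { m }.
From B : H t: add FIRST(H) = { k, m, t, v, z }.
Union: FIRST(B) = { k, m, q, t, v, z }.

{ k, m, q, t, v, z }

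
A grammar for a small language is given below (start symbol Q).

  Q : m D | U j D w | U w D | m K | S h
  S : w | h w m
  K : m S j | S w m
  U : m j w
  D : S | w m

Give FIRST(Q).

Q : m D contributes {m}.
From Q : U j D w: add FIRST(U) = { m }.
From Q : U w D: add FIRST(U) = { m }.
Q : m K contributes {m}.
From Q : S h: add FIRST(S) = { h, w }.
Union: FIRST(Q) = { h, m, w }.

{ h, m, w }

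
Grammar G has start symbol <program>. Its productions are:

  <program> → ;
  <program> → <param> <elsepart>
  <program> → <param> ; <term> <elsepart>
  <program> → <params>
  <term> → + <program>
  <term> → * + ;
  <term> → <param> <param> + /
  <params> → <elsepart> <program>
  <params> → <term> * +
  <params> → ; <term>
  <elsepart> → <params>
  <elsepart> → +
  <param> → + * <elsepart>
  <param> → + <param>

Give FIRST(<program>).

{ *, +, ; }

<program> → ; contributes {;}.
From <program> → <param> <elsepart>: add FIRST(<param>) = { + }.
From <program> → <param> ; <term> <elsepart>: add FIRST(<param>) = { + }.
From <program> → <params>: add FIRST(<params>) = { *, +, ; }.
Union: FIRST(<program>) = { *, +, ; }.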